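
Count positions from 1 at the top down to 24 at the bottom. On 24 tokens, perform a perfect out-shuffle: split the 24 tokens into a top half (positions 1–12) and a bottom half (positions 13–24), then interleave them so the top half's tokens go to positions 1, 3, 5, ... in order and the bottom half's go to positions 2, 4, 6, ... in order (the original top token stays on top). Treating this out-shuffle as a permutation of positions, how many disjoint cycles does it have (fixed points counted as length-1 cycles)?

4

Trace each unvisited position around until it returns:
(1) (2 3 5 9 17 10 ... len 11) (6 11 21 18 12 23 ... len 11) (24)
4 cycles in total.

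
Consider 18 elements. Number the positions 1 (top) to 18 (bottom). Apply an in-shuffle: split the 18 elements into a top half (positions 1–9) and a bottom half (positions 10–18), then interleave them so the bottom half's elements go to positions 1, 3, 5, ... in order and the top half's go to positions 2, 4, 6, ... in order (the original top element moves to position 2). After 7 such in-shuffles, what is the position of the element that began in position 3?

Track the element's position through each in-shuffle:
3 → 6 → 12 → 5 → 10 → 1 → 2 → 4

4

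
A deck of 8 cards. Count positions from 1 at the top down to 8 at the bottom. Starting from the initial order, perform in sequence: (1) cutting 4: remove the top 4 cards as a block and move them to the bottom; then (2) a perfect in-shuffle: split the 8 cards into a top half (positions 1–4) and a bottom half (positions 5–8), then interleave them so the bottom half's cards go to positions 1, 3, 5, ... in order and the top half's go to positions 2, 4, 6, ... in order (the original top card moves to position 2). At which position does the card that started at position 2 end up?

3

Track the card from position 2 forward through each operation:
  after op 1 (cut 4): 2 → 6
  after op 2 (in-shuffle): 6 → 3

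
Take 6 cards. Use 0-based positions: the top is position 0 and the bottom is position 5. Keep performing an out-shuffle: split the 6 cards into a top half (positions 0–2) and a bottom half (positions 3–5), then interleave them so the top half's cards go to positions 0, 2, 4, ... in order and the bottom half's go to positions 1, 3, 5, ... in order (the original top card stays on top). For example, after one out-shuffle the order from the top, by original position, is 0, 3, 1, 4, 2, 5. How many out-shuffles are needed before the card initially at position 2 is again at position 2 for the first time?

4

Follow position 2 under repeated out-shuffles:
2 → 4 → 3 → 1 → 2
It first returns after 4 out-shuffles.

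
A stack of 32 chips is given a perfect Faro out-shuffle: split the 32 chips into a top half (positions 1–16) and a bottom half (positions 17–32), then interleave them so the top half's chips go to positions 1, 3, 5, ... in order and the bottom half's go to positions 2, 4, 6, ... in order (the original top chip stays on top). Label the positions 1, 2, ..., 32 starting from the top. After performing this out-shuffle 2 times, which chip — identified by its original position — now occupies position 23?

22

Work backwards from position 23, undoing one out-shuffle at a time:
23 ← 12 ← 22
So the chip now at position 23 started at position 22.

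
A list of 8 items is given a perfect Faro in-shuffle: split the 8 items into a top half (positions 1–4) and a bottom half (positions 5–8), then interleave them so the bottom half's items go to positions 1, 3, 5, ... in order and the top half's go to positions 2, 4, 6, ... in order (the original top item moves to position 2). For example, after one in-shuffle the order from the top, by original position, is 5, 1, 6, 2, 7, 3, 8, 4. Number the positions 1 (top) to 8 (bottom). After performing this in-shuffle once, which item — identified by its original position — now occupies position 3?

Work backwards from position 3, undoing one in-shuffle at a time:
3 ← 6
So the item now at position 3 started at position 6.

6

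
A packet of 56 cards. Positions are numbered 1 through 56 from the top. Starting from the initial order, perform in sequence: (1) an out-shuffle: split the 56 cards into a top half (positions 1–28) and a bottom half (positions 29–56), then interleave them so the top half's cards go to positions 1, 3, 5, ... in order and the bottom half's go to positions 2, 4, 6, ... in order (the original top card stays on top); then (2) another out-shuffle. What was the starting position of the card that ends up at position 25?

Undo the operations in reverse order, starting from position 25:
  undo op 2 (out-shuffle, from top half): 25 ← 13
  undo op 1 (out-shuffle, from top half): 13 ← 7
So the card at position 25 came from original position 7.

7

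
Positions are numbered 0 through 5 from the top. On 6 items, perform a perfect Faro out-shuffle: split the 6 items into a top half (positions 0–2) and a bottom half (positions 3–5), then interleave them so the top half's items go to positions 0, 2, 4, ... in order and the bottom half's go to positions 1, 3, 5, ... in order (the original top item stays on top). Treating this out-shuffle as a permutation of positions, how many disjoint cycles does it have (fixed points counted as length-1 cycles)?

Trace each unvisited position around until it returns:
(0) (1 2 4 3) (5)
3 cycles in total.

3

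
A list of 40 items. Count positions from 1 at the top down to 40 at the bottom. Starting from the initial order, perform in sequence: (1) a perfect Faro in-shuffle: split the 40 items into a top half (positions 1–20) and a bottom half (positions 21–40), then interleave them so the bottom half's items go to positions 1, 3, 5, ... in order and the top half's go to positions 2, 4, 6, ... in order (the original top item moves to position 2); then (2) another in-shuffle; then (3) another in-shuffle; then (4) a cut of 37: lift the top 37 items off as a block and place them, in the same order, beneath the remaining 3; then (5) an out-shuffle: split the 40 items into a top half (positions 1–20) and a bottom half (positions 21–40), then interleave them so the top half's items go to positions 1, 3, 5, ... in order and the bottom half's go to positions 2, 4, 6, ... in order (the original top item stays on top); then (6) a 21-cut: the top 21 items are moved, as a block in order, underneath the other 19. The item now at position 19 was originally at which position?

20

Undo the operations in reverse order, starting from position 19:
  undo op 6 (cut 21): 19 ← 40
  undo op 5 (out-shuffle, from bottom half): 40 ← 40
  undo op 4 (cut 37): 40 ← 37
  undo op 3 (in-shuffle, from bottom half): 37 ← 39
  undo op 2 (in-shuffle, from bottom half): 39 ← 40
  undo op 1 (in-shuffle, from top half): 40 ← 20
So the item at position 19 came from original position 20.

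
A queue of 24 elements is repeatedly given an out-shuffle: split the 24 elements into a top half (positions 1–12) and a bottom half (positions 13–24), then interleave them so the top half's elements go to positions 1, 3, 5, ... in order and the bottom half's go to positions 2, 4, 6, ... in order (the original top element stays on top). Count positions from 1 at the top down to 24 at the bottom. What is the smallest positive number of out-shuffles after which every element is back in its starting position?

11

The out-shuffle permutes the 24 positions with cycle lengths [1, 1, 11, 11].
Every element is home exactly when every cycle has completed a whole number of laps, i.e. after lcm(1, 11) = 11 out-shuffles.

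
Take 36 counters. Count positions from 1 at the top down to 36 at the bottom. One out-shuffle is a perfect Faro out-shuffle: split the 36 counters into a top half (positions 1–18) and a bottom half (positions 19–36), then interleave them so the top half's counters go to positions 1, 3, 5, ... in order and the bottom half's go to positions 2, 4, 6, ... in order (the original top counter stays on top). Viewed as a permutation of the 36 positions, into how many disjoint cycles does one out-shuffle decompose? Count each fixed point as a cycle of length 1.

7

Trace each unvisited position around until it returns:
(1) (2 3 5 9 17 33 ... len 12) (4 7 13 25 14 27 ... len 12) (6 11 21) (8 15 29 22) (16 31 26) (36)
7 cycles in total.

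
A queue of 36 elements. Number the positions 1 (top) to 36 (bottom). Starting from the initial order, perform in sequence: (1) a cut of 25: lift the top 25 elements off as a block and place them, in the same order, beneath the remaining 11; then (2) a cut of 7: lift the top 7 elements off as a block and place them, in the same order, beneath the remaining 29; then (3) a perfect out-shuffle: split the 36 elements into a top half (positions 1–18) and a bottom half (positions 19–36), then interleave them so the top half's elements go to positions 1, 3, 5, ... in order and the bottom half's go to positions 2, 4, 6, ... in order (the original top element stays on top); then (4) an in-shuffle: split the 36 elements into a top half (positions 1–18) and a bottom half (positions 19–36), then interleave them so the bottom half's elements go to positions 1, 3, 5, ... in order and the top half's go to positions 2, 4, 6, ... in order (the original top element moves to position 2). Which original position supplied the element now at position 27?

Undo the operations in reverse order, starting from position 27:
  undo op 4 (in-shuffle, from bottom half): 27 ← 32
  undo op 3 (out-shuffle, from bottom half): 32 ← 34
  undo op 2 (cut 7): 34 ← 5
  undo op 1 (cut 25): 5 ← 30
So the element at position 27 came from original position 30.

30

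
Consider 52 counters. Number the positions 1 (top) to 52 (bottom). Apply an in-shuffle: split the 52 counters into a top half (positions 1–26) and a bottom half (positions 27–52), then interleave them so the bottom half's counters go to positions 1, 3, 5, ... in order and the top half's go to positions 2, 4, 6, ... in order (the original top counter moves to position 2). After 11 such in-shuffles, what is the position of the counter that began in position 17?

48

Track the counter's position through each in-shuffle:
17 → 34 → 15 → 30 → 7 → 14 → 28 → 3 → 6 → 12 → 24 → 48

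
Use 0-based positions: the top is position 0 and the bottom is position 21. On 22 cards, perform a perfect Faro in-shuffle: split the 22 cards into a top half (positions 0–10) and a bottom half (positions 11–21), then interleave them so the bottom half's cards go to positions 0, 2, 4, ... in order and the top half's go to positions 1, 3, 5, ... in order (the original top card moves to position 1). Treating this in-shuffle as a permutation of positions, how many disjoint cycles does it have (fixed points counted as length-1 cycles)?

2

Trace each unvisited position around until it returns:
(0 1 3 7 15 8 ... len 11) (4 9 19 16 10 21 ... len 11)
2 cycles in total.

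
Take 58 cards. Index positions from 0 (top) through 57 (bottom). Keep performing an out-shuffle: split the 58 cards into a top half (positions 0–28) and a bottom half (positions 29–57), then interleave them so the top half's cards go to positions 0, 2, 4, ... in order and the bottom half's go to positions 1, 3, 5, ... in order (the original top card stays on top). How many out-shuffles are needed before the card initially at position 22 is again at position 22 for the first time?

18

Follow position 22 under repeated out-shuffles:
22 → 44 → 31 → 5 → 10 → 20 → 40 → 23 → 46 → 35 → 13 → 26 → 52 → 47 → 37 → 17 → 34 → 11 → 22
It first returns after 18 out-shuffles.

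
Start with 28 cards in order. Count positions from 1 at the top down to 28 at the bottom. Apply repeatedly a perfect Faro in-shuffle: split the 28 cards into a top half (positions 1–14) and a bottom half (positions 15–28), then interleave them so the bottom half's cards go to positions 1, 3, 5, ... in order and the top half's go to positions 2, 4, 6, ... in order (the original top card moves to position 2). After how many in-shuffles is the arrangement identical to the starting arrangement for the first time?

The in-shuffle permutes the 28 positions with cycle lengths [28].
Every card is home exactly when every cycle has completed a whole number of laps, i.e. after lcm(28) = 28 in-shuffles.

28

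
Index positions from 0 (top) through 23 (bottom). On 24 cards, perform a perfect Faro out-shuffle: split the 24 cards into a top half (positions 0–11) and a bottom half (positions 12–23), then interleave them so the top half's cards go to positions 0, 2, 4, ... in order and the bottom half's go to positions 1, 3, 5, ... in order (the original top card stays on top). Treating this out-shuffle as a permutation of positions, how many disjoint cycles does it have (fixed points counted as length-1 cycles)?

4

Trace each unvisited position around until it returns:
(0) (1 2 4 8 16 9 ... len 11) (5 10 20 17 11 22 ... len 11) (23)
4 cycles in total.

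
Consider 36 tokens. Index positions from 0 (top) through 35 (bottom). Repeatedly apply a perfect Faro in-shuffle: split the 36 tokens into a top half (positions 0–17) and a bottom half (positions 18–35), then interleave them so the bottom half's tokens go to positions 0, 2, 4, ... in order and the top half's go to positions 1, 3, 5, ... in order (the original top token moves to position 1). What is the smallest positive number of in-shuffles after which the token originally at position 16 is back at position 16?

Follow position 16 under repeated in-shuffles:
16 → 33 → 30 → 24 → 12 → 25 → 14 → 29 → ... → 16 (length 36)
It first returns after 36 in-shuffles.

36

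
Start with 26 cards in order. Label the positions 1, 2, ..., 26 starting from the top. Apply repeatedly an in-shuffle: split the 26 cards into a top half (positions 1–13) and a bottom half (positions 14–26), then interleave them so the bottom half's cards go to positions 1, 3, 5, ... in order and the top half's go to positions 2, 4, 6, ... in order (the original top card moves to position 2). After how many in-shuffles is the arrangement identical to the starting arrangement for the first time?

18

The in-shuffle permutes the 26 positions with cycle lengths [2, 6, 18].
Every card is home exactly when every cycle has completed a whole number of laps, i.e. after lcm(2, 6, 18) = 18 in-shuffles.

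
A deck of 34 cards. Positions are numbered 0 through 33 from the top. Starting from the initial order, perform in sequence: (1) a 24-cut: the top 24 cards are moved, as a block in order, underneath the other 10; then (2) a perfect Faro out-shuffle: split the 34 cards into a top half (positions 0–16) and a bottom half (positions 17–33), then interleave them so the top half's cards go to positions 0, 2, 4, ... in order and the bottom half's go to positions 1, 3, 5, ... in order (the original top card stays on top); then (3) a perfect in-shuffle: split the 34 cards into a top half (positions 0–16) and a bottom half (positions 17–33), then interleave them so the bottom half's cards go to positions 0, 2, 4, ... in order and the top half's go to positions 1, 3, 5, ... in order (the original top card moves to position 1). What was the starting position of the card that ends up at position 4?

Undo the operations in reverse order, starting from position 4:
  undo op 3 (in-shuffle, from bottom half): 4 ← 19
  undo op 2 (out-shuffle, from bottom half): 19 ← 26
  undo op 1 (cut 24): 26 ← 16
So the card at position 4 came from original position 16.

16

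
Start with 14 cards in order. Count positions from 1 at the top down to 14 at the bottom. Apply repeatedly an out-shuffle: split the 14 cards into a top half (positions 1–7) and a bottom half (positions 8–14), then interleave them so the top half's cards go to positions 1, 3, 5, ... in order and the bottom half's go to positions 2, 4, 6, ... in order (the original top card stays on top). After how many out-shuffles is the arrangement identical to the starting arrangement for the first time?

12

The out-shuffle permutes the 14 positions with cycle lengths [1, 1, 12].
Every card is home exactly when every cycle has completed a whole number of laps, i.e. after lcm(1, 12) = 12 out-shuffles.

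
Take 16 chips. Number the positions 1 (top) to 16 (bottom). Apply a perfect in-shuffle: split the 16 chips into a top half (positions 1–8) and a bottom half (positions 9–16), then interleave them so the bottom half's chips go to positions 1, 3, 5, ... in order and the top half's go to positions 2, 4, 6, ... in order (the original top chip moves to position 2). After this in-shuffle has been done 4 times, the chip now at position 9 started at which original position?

8

Work backwards from position 9, undoing one in-shuffle at a time:
9 ← 13 ← 15 ← 16 ← 8
So the chip now at position 9 started at position 8.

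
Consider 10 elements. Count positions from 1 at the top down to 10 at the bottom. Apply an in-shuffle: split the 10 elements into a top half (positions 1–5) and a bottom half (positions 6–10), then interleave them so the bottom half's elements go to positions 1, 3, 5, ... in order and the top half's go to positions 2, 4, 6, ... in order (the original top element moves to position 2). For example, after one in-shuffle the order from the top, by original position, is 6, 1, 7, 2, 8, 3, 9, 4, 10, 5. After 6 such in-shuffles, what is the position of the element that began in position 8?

Track the element's position through each in-shuffle:
8 → 5 → 10 → 9 → 7 → 3 → 6

6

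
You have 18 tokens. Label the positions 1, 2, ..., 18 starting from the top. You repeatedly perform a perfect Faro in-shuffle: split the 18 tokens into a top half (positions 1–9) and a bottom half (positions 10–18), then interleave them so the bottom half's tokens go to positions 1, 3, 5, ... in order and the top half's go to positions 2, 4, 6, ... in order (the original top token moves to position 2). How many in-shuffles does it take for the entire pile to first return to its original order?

The in-shuffle permutes the 18 positions with cycle lengths [18].
Every token is home exactly when every cycle has completed a whole number of laps, i.e. after lcm(18) = 18 in-shuffles.

18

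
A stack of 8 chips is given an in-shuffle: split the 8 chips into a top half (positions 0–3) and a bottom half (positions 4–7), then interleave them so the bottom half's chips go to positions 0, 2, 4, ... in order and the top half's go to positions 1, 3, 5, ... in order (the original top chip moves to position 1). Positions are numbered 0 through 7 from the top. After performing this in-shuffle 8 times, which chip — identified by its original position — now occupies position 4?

7

Work backwards from position 4, undoing one in-shuffle at a time:
4 ← 6 ← 7 ← 3 ← 1 ← 0 ← 4 ← 6 ← 7
So the chip now at position 4 started at position 7.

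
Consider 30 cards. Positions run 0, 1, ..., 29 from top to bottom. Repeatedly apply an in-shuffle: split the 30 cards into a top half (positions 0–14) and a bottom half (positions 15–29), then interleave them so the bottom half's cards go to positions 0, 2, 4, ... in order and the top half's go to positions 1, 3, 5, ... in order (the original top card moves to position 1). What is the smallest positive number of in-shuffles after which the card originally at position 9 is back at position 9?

Follow position 9 under repeated in-shuffles:
9 → 19 → 8 → 17 → 4 → 9
It first returns after 5 in-shuffles.

5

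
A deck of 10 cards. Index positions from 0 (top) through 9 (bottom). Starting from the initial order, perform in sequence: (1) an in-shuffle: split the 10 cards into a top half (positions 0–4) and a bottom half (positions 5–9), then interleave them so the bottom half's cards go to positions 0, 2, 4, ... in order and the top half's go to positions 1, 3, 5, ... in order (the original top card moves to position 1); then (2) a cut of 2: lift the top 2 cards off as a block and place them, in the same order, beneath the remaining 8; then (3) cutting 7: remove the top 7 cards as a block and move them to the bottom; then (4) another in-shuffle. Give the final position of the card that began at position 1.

9

Track the card from position 1 forward through each operation:
  after op 1 (in-shuffle): 1 → 3
  after op 2 (cut 2): 3 → 1
  after op 3 (cut 7): 1 → 4
  after op 4 (in-shuffle): 4 → 9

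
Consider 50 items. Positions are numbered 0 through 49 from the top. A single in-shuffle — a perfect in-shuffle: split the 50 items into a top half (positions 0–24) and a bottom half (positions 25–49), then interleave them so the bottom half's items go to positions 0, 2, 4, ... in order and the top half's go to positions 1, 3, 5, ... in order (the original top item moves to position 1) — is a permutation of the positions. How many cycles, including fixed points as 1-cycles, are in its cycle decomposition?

7

Trace each unvisited position around until it returns:
(0 1 3 7 15 31 12 25) (2 5 11 23 47 44 38 26) (4 9 19 39 28 6 13 27) (8 17 35 20 41 32 14 29) (10 21 43 36 22 45 40 30) (16 33) (18 37 24 49 48 46 42 34)
7 cycles in total.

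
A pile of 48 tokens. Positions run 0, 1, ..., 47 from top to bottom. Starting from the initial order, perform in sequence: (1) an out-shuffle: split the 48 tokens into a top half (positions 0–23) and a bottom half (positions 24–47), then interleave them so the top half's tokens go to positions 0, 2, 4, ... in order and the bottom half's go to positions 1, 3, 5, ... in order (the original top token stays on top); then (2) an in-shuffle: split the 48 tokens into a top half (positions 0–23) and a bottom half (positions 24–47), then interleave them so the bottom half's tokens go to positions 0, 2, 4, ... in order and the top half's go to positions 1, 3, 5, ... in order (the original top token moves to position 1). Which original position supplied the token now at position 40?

22

Undo the operations in reverse order, starting from position 40:
  undo op 2 (in-shuffle, from bottom half): 40 ← 44
  undo op 1 (out-shuffle, from top half): 44 ← 22
So the token at position 40 came from original position 22.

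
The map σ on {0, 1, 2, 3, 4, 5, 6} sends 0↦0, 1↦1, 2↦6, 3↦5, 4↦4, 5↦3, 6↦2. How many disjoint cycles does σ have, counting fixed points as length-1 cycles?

5

Cycle decomposition: (0) (1) (2 6) (3 5) (4).
5 cycles.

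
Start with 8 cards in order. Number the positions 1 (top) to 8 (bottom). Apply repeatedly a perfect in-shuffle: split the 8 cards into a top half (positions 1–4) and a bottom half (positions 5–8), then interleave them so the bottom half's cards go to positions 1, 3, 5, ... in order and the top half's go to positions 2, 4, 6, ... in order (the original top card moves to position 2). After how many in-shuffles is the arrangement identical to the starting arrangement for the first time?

The in-shuffle permutes the 8 positions with cycle lengths [2, 6].
Every card is home exactly when every cycle has completed a whole number of laps, i.e. after lcm(2, 6) = 6 in-shuffles.

6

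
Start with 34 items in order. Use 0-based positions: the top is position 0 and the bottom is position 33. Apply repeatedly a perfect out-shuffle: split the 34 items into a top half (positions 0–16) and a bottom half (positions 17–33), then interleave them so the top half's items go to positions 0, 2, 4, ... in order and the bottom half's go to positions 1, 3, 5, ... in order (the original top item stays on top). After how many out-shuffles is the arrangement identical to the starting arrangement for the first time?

10

The out-shuffle permutes the 34 positions with cycle lengths [1, 1, 2, 10, 10, 10].
Every item is home exactly when every cycle has completed a whole number of laps, i.e. after lcm(1, 2, 10) = 10 out-shuffles.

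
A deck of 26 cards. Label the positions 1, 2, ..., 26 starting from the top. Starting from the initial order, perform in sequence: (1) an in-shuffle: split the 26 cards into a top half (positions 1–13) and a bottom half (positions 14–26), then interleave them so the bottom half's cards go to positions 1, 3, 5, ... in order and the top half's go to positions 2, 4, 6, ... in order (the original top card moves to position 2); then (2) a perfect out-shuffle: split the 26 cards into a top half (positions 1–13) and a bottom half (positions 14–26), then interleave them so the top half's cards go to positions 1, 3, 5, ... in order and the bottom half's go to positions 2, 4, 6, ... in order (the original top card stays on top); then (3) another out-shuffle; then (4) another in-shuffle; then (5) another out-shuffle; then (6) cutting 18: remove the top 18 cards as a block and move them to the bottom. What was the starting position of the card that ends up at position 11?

Undo the operations in reverse order, starting from position 11:
  undo op 6 (cut 18): 11 ← 3
  undo op 5 (out-shuffle, from top half): 3 ← 2
  undo op 4 (in-shuffle, from top half): 2 ← 1
  undo op 3 (out-shuffle, from top half): 1 ← 1
  undo op 2 (out-shuffle, from top half): 1 ← 1
  undo op 1 (in-shuffle, from bottom half): 1 ← 14
So the card at position 11 came from original position 14.

14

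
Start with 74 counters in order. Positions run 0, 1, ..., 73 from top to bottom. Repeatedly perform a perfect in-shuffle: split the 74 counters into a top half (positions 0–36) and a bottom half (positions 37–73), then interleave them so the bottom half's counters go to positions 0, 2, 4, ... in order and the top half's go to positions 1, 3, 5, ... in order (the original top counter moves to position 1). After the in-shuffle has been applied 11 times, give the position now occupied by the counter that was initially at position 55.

12

Track the counter's position through each in-shuffle:
55 → 36 → 73 → 72 → 70 → 66 → 58 → 42 → 10 → 21 → 43 → 12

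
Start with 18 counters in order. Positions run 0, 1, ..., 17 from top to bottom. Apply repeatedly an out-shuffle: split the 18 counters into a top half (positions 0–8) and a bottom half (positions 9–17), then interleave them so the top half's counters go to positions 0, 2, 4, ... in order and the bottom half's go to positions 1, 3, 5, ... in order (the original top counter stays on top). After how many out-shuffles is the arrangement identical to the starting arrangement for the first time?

8

The out-shuffle permutes the 18 positions with cycle lengths [1, 1, 8, 8].
Every counter is home exactly when every cycle has completed a whole number of laps, i.e. after lcm(1, 8) = 8 out-shuffles.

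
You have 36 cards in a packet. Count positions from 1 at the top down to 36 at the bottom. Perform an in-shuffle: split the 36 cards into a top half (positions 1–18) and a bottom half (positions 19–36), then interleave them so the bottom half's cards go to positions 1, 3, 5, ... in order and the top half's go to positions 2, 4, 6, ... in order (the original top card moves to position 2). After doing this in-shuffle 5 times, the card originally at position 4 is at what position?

17

Track the card's position through each in-shuffle:
4 → 8 → 16 → 32 → 27 → 17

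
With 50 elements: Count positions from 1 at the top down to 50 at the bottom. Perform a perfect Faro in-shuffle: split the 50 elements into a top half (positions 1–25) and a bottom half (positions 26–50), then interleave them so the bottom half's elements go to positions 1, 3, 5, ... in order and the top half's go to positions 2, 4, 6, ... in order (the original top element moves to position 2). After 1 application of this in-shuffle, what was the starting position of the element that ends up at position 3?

27

Work backwards from position 3, undoing one in-shuffle at a time:
3 ← 27
So the element now at position 3 started at position 27.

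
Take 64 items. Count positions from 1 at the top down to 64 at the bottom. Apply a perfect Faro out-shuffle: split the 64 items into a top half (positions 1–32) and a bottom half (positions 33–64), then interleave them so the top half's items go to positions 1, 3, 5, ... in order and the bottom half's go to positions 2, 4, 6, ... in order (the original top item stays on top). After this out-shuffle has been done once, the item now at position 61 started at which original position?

31

Work backwards from position 61, undoing one out-shuffle at a time:
61 ← 31
So the item now at position 61 started at position 31.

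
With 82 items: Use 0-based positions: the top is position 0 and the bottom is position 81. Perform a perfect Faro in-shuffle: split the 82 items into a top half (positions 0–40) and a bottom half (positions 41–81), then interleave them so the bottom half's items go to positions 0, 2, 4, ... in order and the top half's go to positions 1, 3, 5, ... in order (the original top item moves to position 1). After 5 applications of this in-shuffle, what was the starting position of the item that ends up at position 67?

Work backwards from position 67, undoing one in-shuffle at a time:
67 ← 33 ← 16 ← 49 ← 24 ← 53
So the item now at position 67 started at position 53.

53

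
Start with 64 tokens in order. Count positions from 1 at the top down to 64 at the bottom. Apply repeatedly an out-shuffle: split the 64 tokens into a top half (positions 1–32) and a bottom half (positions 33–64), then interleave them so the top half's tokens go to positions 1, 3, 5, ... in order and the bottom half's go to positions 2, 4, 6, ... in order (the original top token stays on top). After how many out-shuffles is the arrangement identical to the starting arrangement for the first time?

6

The out-shuffle permutes the 64 positions with cycle lengths [1, 1, 2, 3, 3, 6, 6, 6, 6, 6, 6, 6, 6, 6].
Every token is home exactly when every cycle has completed a whole number of laps, i.e. after lcm(1, 2, 3, 6) = 6 out-shuffles.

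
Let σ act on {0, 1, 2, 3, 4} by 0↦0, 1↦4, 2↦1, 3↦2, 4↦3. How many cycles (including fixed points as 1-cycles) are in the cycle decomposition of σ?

2

Cycle decomposition: (0) (1 4 3 2).
2 cycles.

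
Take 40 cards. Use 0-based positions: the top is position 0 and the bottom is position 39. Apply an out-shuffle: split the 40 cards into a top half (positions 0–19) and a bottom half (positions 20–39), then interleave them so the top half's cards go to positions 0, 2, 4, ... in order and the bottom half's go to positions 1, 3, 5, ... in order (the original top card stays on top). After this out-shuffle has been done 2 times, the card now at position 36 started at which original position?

Work backwards from position 36, undoing one out-shuffle at a time:
36 ← 18 ← 9
So the card now at position 36 started at position 9.

9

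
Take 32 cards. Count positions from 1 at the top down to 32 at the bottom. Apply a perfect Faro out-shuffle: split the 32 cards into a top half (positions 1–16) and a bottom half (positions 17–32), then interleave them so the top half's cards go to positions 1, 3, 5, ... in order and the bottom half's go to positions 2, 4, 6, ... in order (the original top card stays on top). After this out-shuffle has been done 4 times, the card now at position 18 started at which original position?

4

Work backwards from position 18, undoing one out-shuffle at a time:
18 ← 25 ← 13 ← 7 ← 4
So the card now at position 18 started at position 4.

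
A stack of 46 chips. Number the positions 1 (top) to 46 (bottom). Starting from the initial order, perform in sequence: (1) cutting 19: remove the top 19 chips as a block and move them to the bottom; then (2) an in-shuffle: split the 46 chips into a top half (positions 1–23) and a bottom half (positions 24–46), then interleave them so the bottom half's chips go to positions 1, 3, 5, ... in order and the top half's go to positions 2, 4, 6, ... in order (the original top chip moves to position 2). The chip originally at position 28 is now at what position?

Track the chip from position 28 forward through each operation:
  after op 1 (cut 19): 28 → 9
  after op 2 (in-shuffle): 9 → 18

18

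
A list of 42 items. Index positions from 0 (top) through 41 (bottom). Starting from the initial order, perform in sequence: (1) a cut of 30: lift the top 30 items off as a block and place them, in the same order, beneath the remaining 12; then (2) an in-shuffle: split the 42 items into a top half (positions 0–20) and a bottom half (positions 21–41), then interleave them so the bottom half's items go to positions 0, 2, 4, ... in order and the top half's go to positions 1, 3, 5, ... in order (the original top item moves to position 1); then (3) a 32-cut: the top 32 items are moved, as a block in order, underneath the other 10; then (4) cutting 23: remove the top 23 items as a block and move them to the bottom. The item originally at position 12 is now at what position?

35

Track the item from position 12 forward through each operation:
  after op 1 (cut 30): 12 → 24
  after op 2 (in-shuffle): 24 → 6
  after op 3 (cut 32): 6 → 16
  after op 4 (cut 23): 16 → 35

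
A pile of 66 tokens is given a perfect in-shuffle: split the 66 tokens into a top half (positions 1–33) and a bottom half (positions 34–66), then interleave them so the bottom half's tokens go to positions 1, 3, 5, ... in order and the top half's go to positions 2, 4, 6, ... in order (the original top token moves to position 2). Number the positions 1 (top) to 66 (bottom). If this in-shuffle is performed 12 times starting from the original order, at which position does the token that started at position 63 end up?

Track the token's position through each in-shuffle:
63 → 59 → 51 → 35 → 3 → 6 → 12 → 24 → 48 → 29 → 58 → 49 → 31

31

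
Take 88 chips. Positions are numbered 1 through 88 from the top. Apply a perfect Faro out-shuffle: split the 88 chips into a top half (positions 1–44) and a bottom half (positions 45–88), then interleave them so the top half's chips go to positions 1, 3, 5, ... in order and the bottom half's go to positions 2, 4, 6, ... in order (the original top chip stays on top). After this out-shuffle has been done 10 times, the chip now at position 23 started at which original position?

26

Work backwards from position 23, undoing one out-shuffle at a time:
23 ← 12 ← 50 ← 69 ← 35 ← 18 ← 53 ← 27 ← 14 ← 51 ← 26
So the chip now at position 23 started at position 26.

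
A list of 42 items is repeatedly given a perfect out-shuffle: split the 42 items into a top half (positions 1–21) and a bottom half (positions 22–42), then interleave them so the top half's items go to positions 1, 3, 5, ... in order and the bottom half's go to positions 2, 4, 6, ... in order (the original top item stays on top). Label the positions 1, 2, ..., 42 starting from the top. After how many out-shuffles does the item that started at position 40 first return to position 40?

20

Follow position 40 under repeated out-shuffles:
40 → 38 → 34 → 26 → 10 → 19 → 37 → 32 → 22 → 2 → 3 → 5 → 9 → 17 → 33 → 24 → 6 → 11 → 21 → 41 → 40
It first returns after 20 out-shuffles.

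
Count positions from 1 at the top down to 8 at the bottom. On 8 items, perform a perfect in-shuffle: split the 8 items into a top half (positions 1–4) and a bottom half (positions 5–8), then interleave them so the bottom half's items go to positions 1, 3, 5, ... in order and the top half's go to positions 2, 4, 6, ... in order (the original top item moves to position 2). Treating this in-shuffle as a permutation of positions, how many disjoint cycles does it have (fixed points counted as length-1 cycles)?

2

Trace each unvisited position around until it returns:
(1 2 4 8 7 5) (3 6)
2 cycles in total.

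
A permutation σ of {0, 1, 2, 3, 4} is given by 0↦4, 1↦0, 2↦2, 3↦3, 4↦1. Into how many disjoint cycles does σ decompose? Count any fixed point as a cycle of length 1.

3

Cycle decomposition: (0 4 1) (2) (3).
3 cycles.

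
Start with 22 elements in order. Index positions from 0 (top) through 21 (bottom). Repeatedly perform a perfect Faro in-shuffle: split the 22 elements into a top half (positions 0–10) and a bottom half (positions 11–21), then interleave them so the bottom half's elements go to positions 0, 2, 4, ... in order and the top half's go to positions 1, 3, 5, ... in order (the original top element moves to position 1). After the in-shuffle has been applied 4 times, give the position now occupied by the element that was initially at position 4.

10

Track the element's position through each in-shuffle:
4 → 9 → 19 → 16 → 10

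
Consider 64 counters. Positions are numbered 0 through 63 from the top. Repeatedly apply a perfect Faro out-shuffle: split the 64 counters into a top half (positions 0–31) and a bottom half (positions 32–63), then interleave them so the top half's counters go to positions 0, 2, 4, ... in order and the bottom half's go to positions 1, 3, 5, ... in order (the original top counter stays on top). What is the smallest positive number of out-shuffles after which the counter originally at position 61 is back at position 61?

6

Follow position 61 under repeated out-shuffles:
61 → 59 → 55 → 47 → 31 → 62 → 61
It first returns after 6 out-shuffles.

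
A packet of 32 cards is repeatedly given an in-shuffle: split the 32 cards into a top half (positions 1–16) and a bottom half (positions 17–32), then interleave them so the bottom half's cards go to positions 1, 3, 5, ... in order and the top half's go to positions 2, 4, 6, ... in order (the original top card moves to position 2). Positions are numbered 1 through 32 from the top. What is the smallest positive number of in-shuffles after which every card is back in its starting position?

10

The in-shuffle permutes the 32 positions with cycle lengths [2, 10, 10, 10].
Every card is home exactly when every cycle has completed a whole number of laps, i.e. after lcm(2, 10) = 10 in-shuffles.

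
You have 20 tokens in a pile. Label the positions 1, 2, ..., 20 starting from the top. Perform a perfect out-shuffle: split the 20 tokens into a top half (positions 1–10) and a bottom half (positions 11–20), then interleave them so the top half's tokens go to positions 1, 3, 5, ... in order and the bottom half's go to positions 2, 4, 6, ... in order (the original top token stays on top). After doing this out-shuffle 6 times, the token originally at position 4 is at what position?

3

Track the token's position through each out-shuffle:
4 → 7 → 13 → 6 → 11 → 2 → 3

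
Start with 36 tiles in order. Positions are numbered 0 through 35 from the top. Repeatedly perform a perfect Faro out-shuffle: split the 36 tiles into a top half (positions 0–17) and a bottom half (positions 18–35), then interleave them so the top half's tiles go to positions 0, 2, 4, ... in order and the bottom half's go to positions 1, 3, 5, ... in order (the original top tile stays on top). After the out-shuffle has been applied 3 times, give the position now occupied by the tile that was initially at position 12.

26

Track the tile's position through each out-shuffle:
12 → 24 → 13 → 26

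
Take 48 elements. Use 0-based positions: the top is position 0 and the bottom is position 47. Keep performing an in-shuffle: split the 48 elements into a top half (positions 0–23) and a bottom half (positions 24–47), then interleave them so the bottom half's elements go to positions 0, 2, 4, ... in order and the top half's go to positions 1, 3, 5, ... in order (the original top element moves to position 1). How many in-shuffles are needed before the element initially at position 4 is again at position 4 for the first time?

21

Follow position 4 under repeated in-shuffles:
4 → 9 → 19 → 39 → 30 → 12 → 25 → 2 → ... → 4 (length 21)
It first returns after 21 in-shuffles.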